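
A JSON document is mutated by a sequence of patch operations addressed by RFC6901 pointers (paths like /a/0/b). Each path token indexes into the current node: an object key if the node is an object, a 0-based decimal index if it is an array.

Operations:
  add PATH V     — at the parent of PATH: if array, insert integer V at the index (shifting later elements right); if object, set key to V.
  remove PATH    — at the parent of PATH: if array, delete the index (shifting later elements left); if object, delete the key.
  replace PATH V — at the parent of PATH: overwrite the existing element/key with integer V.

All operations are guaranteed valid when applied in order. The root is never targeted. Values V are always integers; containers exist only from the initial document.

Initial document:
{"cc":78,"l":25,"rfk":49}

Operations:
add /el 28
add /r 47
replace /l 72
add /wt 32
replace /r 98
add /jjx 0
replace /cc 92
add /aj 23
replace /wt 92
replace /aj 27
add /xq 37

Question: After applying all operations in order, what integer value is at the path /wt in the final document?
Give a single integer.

Answer: 92

Derivation:
After op 1 (add /el 28): {"cc":78,"el":28,"l":25,"rfk":49}
After op 2 (add /r 47): {"cc":78,"el":28,"l":25,"r":47,"rfk":49}
After op 3 (replace /l 72): {"cc":78,"el":28,"l":72,"r":47,"rfk":49}
After op 4 (add /wt 32): {"cc":78,"el":28,"l":72,"r":47,"rfk":49,"wt":32}
After op 5 (replace /r 98): {"cc":78,"el":28,"l":72,"r":98,"rfk":49,"wt":32}
After op 6 (add /jjx 0): {"cc":78,"el":28,"jjx":0,"l":72,"r":98,"rfk":49,"wt":32}
After op 7 (replace /cc 92): {"cc":92,"el":28,"jjx":0,"l":72,"r":98,"rfk":49,"wt":32}
After op 8 (add /aj 23): {"aj":23,"cc":92,"el":28,"jjx":0,"l":72,"r":98,"rfk":49,"wt":32}
After op 9 (replace /wt 92): {"aj":23,"cc":92,"el":28,"jjx":0,"l":72,"r":98,"rfk":49,"wt":92}
After op 10 (replace /aj 27): {"aj":27,"cc":92,"el":28,"jjx":0,"l":72,"r":98,"rfk":49,"wt":92}
After op 11 (add /xq 37): {"aj":27,"cc":92,"el":28,"jjx":0,"l":72,"r":98,"rfk":49,"wt":92,"xq":37}
Value at /wt: 92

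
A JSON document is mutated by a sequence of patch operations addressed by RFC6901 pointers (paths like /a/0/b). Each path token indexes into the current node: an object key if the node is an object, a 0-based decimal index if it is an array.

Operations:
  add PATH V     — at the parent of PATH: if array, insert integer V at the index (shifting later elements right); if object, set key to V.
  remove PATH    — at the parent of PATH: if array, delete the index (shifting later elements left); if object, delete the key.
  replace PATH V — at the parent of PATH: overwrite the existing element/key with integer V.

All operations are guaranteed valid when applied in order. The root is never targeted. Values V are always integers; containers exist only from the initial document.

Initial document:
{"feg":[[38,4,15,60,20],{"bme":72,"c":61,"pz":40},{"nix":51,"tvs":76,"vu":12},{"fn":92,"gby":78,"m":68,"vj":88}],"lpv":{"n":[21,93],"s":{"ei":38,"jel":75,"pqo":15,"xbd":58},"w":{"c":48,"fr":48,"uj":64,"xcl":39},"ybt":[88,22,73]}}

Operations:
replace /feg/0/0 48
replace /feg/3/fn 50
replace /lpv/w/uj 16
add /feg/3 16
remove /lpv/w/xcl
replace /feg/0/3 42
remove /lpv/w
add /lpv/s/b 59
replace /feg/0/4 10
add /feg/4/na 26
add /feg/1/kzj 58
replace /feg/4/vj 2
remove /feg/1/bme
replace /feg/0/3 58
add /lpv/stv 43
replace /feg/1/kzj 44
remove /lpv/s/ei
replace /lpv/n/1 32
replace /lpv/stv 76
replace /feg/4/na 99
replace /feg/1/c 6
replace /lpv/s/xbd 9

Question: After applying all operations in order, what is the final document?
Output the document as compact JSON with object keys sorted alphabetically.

Answer: {"feg":[[48,4,15,58,10],{"c":6,"kzj":44,"pz":40},{"nix":51,"tvs":76,"vu":12},16,{"fn":50,"gby":78,"m":68,"na":99,"vj":2}],"lpv":{"n":[21,32],"s":{"b":59,"jel":75,"pqo":15,"xbd":9},"stv":76,"ybt":[88,22,73]}}

Derivation:
After op 1 (replace /feg/0/0 48): {"feg":[[48,4,15,60,20],{"bme":72,"c":61,"pz":40},{"nix":51,"tvs":76,"vu":12},{"fn":92,"gby":78,"m":68,"vj":88}],"lpv":{"n":[21,93],"s":{"ei":38,"jel":75,"pqo":15,"xbd":58},"w":{"c":48,"fr":48,"uj":64,"xcl":39},"ybt":[88,22,73]}}
After op 2 (replace /feg/3/fn 50): {"feg":[[48,4,15,60,20],{"bme":72,"c":61,"pz":40},{"nix":51,"tvs":76,"vu":12},{"fn":50,"gby":78,"m":68,"vj":88}],"lpv":{"n":[21,93],"s":{"ei":38,"jel":75,"pqo":15,"xbd":58},"w":{"c":48,"fr":48,"uj":64,"xcl":39},"ybt":[88,22,73]}}
After op 3 (replace /lpv/w/uj 16): {"feg":[[48,4,15,60,20],{"bme":72,"c":61,"pz":40},{"nix":51,"tvs":76,"vu":12},{"fn":50,"gby":78,"m":68,"vj":88}],"lpv":{"n":[21,93],"s":{"ei":38,"jel":75,"pqo":15,"xbd":58},"w":{"c":48,"fr":48,"uj":16,"xcl":39},"ybt":[88,22,73]}}
After op 4 (add /feg/3 16): {"feg":[[48,4,15,60,20],{"bme":72,"c":61,"pz":40},{"nix":51,"tvs":76,"vu":12},16,{"fn":50,"gby":78,"m":68,"vj":88}],"lpv":{"n":[21,93],"s":{"ei":38,"jel":75,"pqo":15,"xbd":58},"w":{"c":48,"fr":48,"uj":16,"xcl":39},"ybt":[88,22,73]}}
After op 5 (remove /lpv/w/xcl): {"feg":[[48,4,15,60,20],{"bme":72,"c":61,"pz":40},{"nix":51,"tvs":76,"vu":12},16,{"fn":50,"gby":78,"m":68,"vj":88}],"lpv":{"n":[21,93],"s":{"ei":38,"jel":75,"pqo":15,"xbd":58},"w":{"c":48,"fr":48,"uj":16},"ybt":[88,22,73]}}
After op 6 (replace /feg/0/3 42): {"feg":[[48,4,15,42,20],{"bme":72,"c":61,"pz":40},{"nix":51,"tvs":76,"vu":12},16,{"fn":50,"gby":78,"m":68,"vj":88}],"lpv":{"n":[21,93],"s":{"ei":38,"jel":75,"pqo":15,"xbd":58},"w":{"c":48,"fr":48,"uj":16},"ybt":[88,22,73]}}
After op 7 (remove /lpv/w): {"feg":[[48,4,15,42,20],{"bme":72,"c":61,"pz":40},{"nix":51,"tvs":76,"vu":12},16,{"fn":50,"gby":78,"m":68,"vj":88}],"lpv":{"n":[21,93],"s":{"ei":38,"jel":75,"pqo":15,"xbd":58},"ybt":[88,22,73]}}
After op 8 (add /lpv/s/b 59): {"feg":[[48,4,15,42,20],{"bme":72,"c":61,"pz":40},{"nix":51,"tvs":76,"vu":12},16,{"fn":50,"gby":78,"m":68,"vj":88}],"lpv":{"n":[21,93],"s":{"b":59,"ei":38,"jel":75,"pqo":15,"xbd":58},"ybt":[88,22,73]}}
After op 9 (replace /feg/0/4 10): {"feg":[[48,4,15,42,10],{"bme":72,"c":61,"pz":40},{"nix":51,"tvs":76,"vu":12},16,{"fn":50,"gby":78,"m":68,"vj":88}],"lpv":{"n":[21,93],"s":{"b":59,"ei":38,"jel":75,"pqo":15,"xbd":58},"ybt":[88,22,73]}}
After op 10 (add /feg/4/na 26): {"feg":[[48,4,15,42,10],{"bme":72,"c":61,"pz":40},{"nix":51,"tvs":76,"vu":12},16,{"fn":50,"gby":78,"m":68,"na":26,"vj":88}],"lpv":{"n":[21,93],"s":{"b":59,"ei":38,"jel":75,"pqo":15,"xbd":58},"ybt":[88,22,73]}}
After op 11 (add /feg/1/kzj 58): {"feg":[[48,4,15,42,10],{"bme":72,"c":61,"kzj":58,"pz":40},{"nix":51,"tvs":76,"vu":12},16,{"fn":50,"gby":78,"m":68,"na":26,"vj":88}],"lpv":{"n":[21,93],"s":{"b":59,"ei":38,"jel":75,"pqo":15,"xbd":58},"ybt":[88,22,73]}}
After op 12 (replace /feg/4/vj 2): {"feg":[[48,4,15,42,10],{"bme":72,"c":61,"kzj":58,"pz":40},{"nix":51,"tvs":76,"vu":12},16,{"fn":50,"gby":78,"m":68,"na":26,"vj":2}],"lpv":{"n":[21,93],"s":{"b":59,"ei":38,"jel":75,"pqo":15,"xbd":58},"ybt":[88,22,73]}}
After op 13 (remove /feg/1/bme): {"feg":[[48,4,15,42,10],{"c":61,"kzj":58,"pz":40},{"nix":51,"tvs":76,"vu":12},16,{"fn":50,"gby":78,"m":68,"na":26,"vj":2}],"lpv":{"n":[21,93],"s":{"b":59,"ei":38,"jel":75,"pqo":15,"xbd":58},"ybt":[88,22,73]}}
After op 14 (replace /feg/0/3 58): {"feg":[[48,4,15,58,10],{"c":61,"kzj":58,"pz":40},{"nix":51,"tvs":76,"vu":12},16,{"fn":50,"gby":78,"m":68,"na":26,"vj":2}],"lpv":{"n":[21,93],"s":{"b":59,"ei":38,"jel":75,"pqo":15,"xbd":58},"ybt":[88,22,73]}}
After op 15 (add /lpv/stv 43): {"feg":[[48,4,15,58,10],{"c":61,"kzj":58,"pz":40},{"nix":51,"tvs":76,"vu":12},16,{"fn":50,"gby":78,"m":68,"na":26,"vj":2}],"lpv":{"n":[21,93],"s":{"b":59,"ei":38,"jel":75,"pqo":15,"xbd":58},"stv":43,"ybt":[88,22,73]}}
After op 16 (replace /feg/1/kzj 44): {"feg":[[48,4,15,58,10],{"c":61,"kzj":44,"pz":40},{"nix":51,"tvs":76,"vu":12},16,{"fn":50,"gby":78,"m":68,"na":26,"vj":2}],"lpv":{"n":[21,93],"s":{"b":59,"ei":38,"jel":75,"pqo":15,"xbd":58},"stv":43,"ybt":[88,22,73]}}
After op 17 (remove /lpv/s/ei): {"feg":[[48,4,15,58,10],{"c":61,"kzj":44,"pz":40},{"nix":51,"tvs":76,"vu":12},16,{"fn":50,"gby":78,"m":68,"na":26,"vj":2}],"lpv":{"n":[21,93],"s":{"b":59,"jel":75,"pqo":15,"xbd":58},"stv":43,"ybt":[88,22,73]}}
After op 18 (replace /lpv/n/1 32): {"feg":[[48,4,15,58,10],{"c":61,"kzj":44,"pz":40},{"nix":51,"tvs":76,"vu":12},16,{"fn":50,"gby":78,"m":68,"na":26,"vj":2}],"lpv":{"n":[21,32],"s":{"b":59,"jel":75,"pqo":15,"xbd":58},"stv":43,"ybt":[88,22,73]}}
After op 19 (replace /lpv/stv 76): {"feg":[[48,4,15,58,10],{"c":61,"kzj":44,"pz":40},{"nix":51,"tvs":76,"vu":12},16,{"fn":50,"gby":78,"m":68,"na":26,"vj":2}],"lpv":{"n":[21,32],"s":{"b":59,"jel":75,"pqo":15,"xbd":58},"stv":76,"ybt":[88,22,73]}}
After op 20 (replace /feg/4/na 99): {"feg":[[48,4,15,58,10],{"c":61,"kzj":44,"pz":40},{"nix":51,"tvs":76,"vu":12},16,{"fn":50,"gby":78,"m":68,"na":99,"vj":2}],"lpv":{"n":[21,32],"s":{"b":59,"jel":75,"pqo":15,"xbd":58},"stv":76,"ybt":[88,22,73]}}
After op 21 (replace /feg/1/c 6): {"feg":[[48,4,15,58,10],{"c":6,"kzj":44,"pz":40},{"nix":51,"tvs":76,"vu":12},16,{"fn":50,"gby":78,"m":68,"na":99,"vj":2}],"lpv":{"n":[21,32],"s":{"b":59,"jel":75,"pqo":15,"xbd":58},"stv":76,"ybt":[88,22,73]}}
After op 22 (replace /lpv/s/xbd 9): {"feg":[[48,4,15,58,10],{"c":6,"kzj":44,"pz":40},{"nix":51,"tvs":76,"vu":12},16,{"fn":50,"gby":78,"m":68,"na":99,"vj":2}],"lpv":{"n":[21,32],"s":{"b":59,"jel":75,"pqo":15,"xbd":9},"stv":76,"ybt":[88,22,73]}}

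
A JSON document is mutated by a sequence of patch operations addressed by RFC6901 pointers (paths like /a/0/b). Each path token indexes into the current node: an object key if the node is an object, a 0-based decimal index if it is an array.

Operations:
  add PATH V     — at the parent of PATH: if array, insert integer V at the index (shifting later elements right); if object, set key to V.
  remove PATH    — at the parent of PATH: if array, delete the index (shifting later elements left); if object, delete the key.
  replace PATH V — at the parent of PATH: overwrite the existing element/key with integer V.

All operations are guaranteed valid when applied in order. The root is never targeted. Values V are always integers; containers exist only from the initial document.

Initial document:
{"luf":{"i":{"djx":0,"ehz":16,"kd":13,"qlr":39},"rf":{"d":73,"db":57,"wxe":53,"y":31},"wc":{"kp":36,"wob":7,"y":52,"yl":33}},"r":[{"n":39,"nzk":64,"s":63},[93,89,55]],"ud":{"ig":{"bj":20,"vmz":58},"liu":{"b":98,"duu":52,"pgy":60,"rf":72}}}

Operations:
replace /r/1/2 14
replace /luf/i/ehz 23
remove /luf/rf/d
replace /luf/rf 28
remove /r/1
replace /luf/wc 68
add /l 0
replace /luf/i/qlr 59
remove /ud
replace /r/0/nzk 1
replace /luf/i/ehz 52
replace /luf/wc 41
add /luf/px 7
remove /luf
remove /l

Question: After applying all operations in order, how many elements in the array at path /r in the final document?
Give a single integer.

After op 1 (replace /r/1/2 14): {"luf":{"i":{"djx":0,"ehz":16,"kd":13,"qlr":39},"rf":{"d":73,"db":57,"wxe":53,"y":31},"wc":{"kp":36,"wob":7,"y":52,"yl":33}},"r":[{"n":39,"nzk":64,"s":63},[93,89,14]],"ud":{"ig":{"bj":20,"vmz":58},"liu":{"b":98,"duu":52,"pgy":60,"rf":72}}}
After op 2 (replace /luf/i/ehz 23): {"luf":{"i":{"djx":0,"ehz":23,"kd":13,"qlr":39},"rf":{"d":73,"db":57,"wxe":53,"y":31},"wc":{"kp":36,"wob":7,"y":52,"yl":33}},"r":[{"n":39,"nzk":64,"s":63},[93,89,14]],"ud":{"ig":{"bj":20,"vmz":58},"liu":{"b":98,"duu":52,"pgy":60,"rf":72}}}
After op 3 (remove /luf/rf/d): {"luf":{"i":{"djx":0,"ehz":23,"kd":13,"qlr":39},"rf":{"db":57,"wxe":53,"y":31},"wc":{"kp":36,"wob":7,"y":52,"yl":33}},"r":[{"n":39,"nzk":64,"s":63},[93,89,14]],"ud":{"ig":{"bj":20,"vmz":58},"liu":{"b":98,"duu":52,"pgy":60,"rf":72}}}
After op 4 (replace /luf/rf 28): {"luf":{"i":{"djx":0,"ehz":23,"kd":13,"qlr":39},"rf":28,"wc":{"kp":36,"wob":7,"y":52,"yl":33}},"r":[{"n":39,"nzk":64,"s":63},[93,89,14]],"ud":{"ig":{"bj":20,"vmz":58},"liu":{"b":98,"duu":52,"pgy":60,"rf":72}}}
After op 5 (remove /r/1): {"luf":{"i":{"djx":0,"ehz":23,"kd":13,"qlr":39},"rf":28,"wc":{"kp":36,"wob":7,"y":52,"yl":33}},"r":[{"n":39,"nzk":64,"s":63}],"ud":{"ig":{"bj":20,"vmz":58},"liu":{"b":98,"duu":52,"pgy":60,"rf":72}}}
After op 6 (replace /luf/wc 68): {"luf":{"i":{"djx":0,"ehz":23,"kd":13,"qlr":39},"rf":28,"wc":68},"r":[{"n":39,"nzk":64,"s":63}],"ud":{"ig":{"bj":20,"vmz":58},"liu":{"b":98,"duu":52,"pgy":60,"rf":72}}}
After op 7 (add /l 0): {"l":0,"luf":{"i":{"djx":0,"ehz":23,"kd":13,"qlr":39},"rf":28,"wc":68},"r":[{"n":39,"nzk":64,"s":63}],"ud":{"ig":{"bj":20,"vmz":58},"liu":{"b":98,"duu":52,"pgy":60,"rf":72}}}
After op 8 (replace /luf/i/qlr 59): {"l":0,"luf":{"i":{"djx":0,"ehz":23,"kd":13,"qlr":59},"rf":28,"wc":68},"r":[{"n":39,"nzk":64,"s":63}],"ud":{"ig":{"bj":20,"vmz":58},"liu":{"b":98,"duu":52,"pgy":60,"rf":72}}}
After op 9 (remove /ud): {"l":0,"luf":{"i":{"djx":0,"ehz":23,"kd":13,"qlr":59},"rf":28,"wc":68},"r":[{"n":39,"nzk":64,"s":63}]}
After op 10 (replace /r/0/nzk 1): {"l":0,"luf":{"i":{"djx":0,"ehz":23,"kd":13,"qlr":59},"rf":28,"wc":68},"r":[{"n":39,"nzk":1,"s":63}]}
After op 11 (replace /luf/i/ehz 52): {"l":0,"luf":{"i":{"djx":0,"ehz":52,"kd":13,"qlr":59},"rf":28,"wc":68},"r":[{"n":39,"nzk":1,"s":63}]}
After op 12 (replace /luf/wc 41): {"l":0,"luf":{"i":{"djx":0,"ehz":52,"kd":13,"qlr":59},"rf":28,"wc":41},"r":[{"n":39,"nzk":1,"s":63}]}
After op 13 (add /luf/px 7): {"l":0,"luf":{"i":{"djx":0,"ehz":52,"kd":13,"qlr":59},"px":7,"rf":28,"wc":41},"r":[{"n":39,"nzk":1,"s":63}]}
After op 14 (remove /luf): {"l":0,"r":[{"n":39,"nzk":1,"s":63}]}
After op 15 (remove /l): {"r":[{"n":39,"nzk":1,"s":63}]}
Size at path /r: 1

Answer: 1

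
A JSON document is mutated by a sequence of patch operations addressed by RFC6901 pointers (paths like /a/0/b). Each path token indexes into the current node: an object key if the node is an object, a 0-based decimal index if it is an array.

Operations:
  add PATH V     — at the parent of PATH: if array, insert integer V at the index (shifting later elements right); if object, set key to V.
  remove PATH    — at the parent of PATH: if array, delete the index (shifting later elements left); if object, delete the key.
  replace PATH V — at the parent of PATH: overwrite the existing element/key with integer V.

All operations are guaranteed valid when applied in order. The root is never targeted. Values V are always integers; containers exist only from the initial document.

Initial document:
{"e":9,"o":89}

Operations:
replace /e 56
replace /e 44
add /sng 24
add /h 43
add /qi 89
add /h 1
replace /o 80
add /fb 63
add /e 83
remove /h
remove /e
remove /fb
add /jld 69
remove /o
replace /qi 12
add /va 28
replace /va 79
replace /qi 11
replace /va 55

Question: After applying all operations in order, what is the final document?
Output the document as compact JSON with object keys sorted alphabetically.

After op 1 (replace /e 56): {"e":56,"o":89}
After op 2 (replace /e 44): {"e":44,"o":89}
After op 3 (add /sng 24): {"e":44,"o":89,"sng":24}
After op 4 (add /h 43): {"e":44,"h":43,"o":89,"sng":24}
After op 5 (add /qi 89): {"e":44,"h":43,"o":89,"qi":89,"sng":24}
After op 6 (add /h 1): {"e":44,"h":1,"o":89,"qi":89,"sng":24}
After op 7 (replace /o 80): {"e":44,"h":1,"o":80,"qi":89,"sng":24}
After op 8 (add /fb 63): {"e":44,"fb":63,"h":1,"o":80,"qi":89,"sng":24}
After op 9 (add /e 83): {"e":83,"fb":63,"h":1,"o":80,"qi":89,"sng":24}
After op 10 (remove /h): {"e":83,"fb":63,"o":80,"qi":89,"sng":24}
After op 11 (remove /e): {"fb":63,"o":80,"qi":89,"sng":24}
After op 12 (remove /fb): {"o":80,"qi":89,"sng":24}
After op 13 (add /jld 69): {"jld":69,"o":80,"qi":89,"sng":24}
After op 14 (remove /o): {"jld":69,"qi":89,"sng":24}
After op 15 (replace /qi 12): {"jld":69,"qi":12,"sng":24}
After op 16 (add /va 28): {"jld":69,"qi":12,"sng":24,"va":28}
After op 17 (replace /va 79): {"jld":69,"qi":12,"sng":24,"va":79}
After op 18 (replace /qi 11): {"jld":69,"qi":11,"sng":24,"va":79}
After op 19 (replace /va 55): {"jld":69,"qi":11,"sng":24,"va":55}

Answer: {"jld":69,"qi":11,"sng":24,"va":55}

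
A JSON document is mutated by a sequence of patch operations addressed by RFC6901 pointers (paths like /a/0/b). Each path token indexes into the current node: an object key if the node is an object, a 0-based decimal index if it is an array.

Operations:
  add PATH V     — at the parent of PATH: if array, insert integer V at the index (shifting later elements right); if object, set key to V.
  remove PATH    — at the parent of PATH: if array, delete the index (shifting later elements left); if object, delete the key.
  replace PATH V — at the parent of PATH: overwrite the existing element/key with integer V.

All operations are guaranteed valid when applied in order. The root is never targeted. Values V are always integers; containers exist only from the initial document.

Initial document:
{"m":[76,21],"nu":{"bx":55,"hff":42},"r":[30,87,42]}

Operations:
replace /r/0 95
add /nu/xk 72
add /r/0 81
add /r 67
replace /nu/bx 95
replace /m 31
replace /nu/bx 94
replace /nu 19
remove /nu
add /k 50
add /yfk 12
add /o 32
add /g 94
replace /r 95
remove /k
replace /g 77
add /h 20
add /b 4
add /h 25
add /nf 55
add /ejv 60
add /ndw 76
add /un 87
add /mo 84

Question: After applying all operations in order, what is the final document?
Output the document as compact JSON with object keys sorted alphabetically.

Answer: {"b":4,"ejv":60,"g":77,"h":25,"m":31,"mo":84,"ndw":76,"nf":55,"o":32,"r":95,"un":87,"yfk":12}

Derivation:
After op 1 (replace /r/0 95): {"m":[76,21],"nu":{"bx":55,"hff":42},"r":[95,87,42]}
After op 2 (add /nu/xk 72): {"m":[76,21],"nu":{"bx":55,"hff":42,"xk":72},"r":[95,87,42]}
After op 3 (add /r/0 81): {"m":[76,21],"nu":{"bx":55,"hff":42,"xk":72},"r":[81,95,87,42]}
After op 4 (add /r 67): {"m":[76,21],"nu":{"bx":55,"hff":42,"xk":72},"r":67}
After op 5 (replace /nu/bx 95): {"m":[76,21],"nu":{"bx":95,"hff":42,"xk":72},"r":67}
After op 6 (replace /m 31): {"m":31,"nu":{"bx":95,"hff":42,"xk":72},"r":67}
After op 7 (replace /nu/bx 94): {"m":31,"nu":{"bx":94,"hff":42,"xk":72},"r":67}
After op 8 (replace /nu 19): {"m":31,"nu":19,"r":67}
After op 9 (remove /nu): {"m":31,"r":67}
After op 10 (add /k 50): {"k":50,"m":31,"r":67}
After op 11 (add /yfk 12): {"k":50,"m":31,"r":67,"yfk":12}
After op 12 (add /o 32): {"k":50,"m":31,"o":32,"r":67,"yfk":12}
After op 13 (add /g 94): {"g":94,"k":50,"m":31,"o":32,"r":67,"yfk":12}
After op 14 (replace /r 95): {"g":94,"k":50,"m":31,"o":32,"r":95,"yfk":12}
After op 15 (remove /k): {"g":94,"m":31,"o":32,"r":95,"yfk":12}
After op 16 (replace /g 77): {"g":77,"m":31,"o":32,"r":95,"yfk":12}
After op 17 (add /h 20): {"g":77,"h":20,"m":31,"o":32,"r":95,"yfk":12}
After op 18 (add /b 4): {"b":4,"g":77,"h":20,"m":31,"o":32,"r":95,"yfk":12}
After op 19 (add /h 25): {"b":4,"g":77,"h":25,"m":31,"o":32,"r":95,"yfk":12}
After op 20 (add /nf 55): {"b":4,"g":77,"h":25,"m":31,"nf":55,"o":32,"r":95,"yfk":12}
After op 21 (add /ejv 60): {"b":4,"ejv":60,"g":77,"h":25,"m":31,"nf":55,"o":32,"r":95,"yfk":12}
After op 22 (add /ndw 76): {"b":4,"ejv":60,"g":77,"h":25,"m":31,"ndw":76,"nf":55,"o":32,"r":95,"yfk":12}
After op 23 (add /un 87): {"b":4,"ejv":60,"g":77,"h":25,"m":31,"ndw":76,"nf":55,"o":32,"r":95,"un":87,"yfk":12}
After op 24 (add /mo 84): {"b":4,"ejv":60,"g":77,"h":25,"m":31,"mo":84,"ndw":76,"nf":55,"o":32,"r":95,"un":87,"yfk":12}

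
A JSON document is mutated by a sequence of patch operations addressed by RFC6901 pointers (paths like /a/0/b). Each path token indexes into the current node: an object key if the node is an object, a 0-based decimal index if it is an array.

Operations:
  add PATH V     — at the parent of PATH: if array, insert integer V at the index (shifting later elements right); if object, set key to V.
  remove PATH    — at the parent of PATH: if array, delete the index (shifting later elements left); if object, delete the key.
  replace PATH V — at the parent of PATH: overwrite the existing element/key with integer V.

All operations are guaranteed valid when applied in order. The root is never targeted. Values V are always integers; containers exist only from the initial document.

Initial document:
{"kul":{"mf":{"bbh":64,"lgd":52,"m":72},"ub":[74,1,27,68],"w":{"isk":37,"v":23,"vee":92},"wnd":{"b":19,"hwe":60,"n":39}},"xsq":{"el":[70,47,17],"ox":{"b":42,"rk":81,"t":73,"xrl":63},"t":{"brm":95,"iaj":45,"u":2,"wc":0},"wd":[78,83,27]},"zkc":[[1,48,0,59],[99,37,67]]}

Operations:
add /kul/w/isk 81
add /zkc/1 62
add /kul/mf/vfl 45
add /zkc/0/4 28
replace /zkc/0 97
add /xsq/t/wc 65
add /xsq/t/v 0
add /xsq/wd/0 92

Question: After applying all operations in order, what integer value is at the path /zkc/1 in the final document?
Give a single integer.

Answer: 62

Derivation:
After op 1 (add /kul/w/isk 81): {"kul":{"mf":{"bbh":64,"lgd":52,"m":72},"ub":[74,1,27,68],"w":{"isk":81,"v":23,"vee":92},"wnd":{"b":19,"hwe":60,"n":39}},"xsq":{"el":[70,47,17],"ox":{"b":42,"rk":81,"t":73,"xrl":63},"t":{"brm":95,"iaj":45,"u":2,"wc":0},"wd":[78,83,27]},"zkc":[[1,48,0,59],[99,37,67]]}
After op 2 (add /zkc/1 62): {"kul":{"mf":{"bbh":64,"lgd":52,"m":72},"ub":[74,1,27,68],"w":{"isk":81,"v":23,"vee":92},"wnd":{"b":19,"hwe":60,"n":39}},"xsq":{"el":[70,47,17],"ox":{"b":42,"rk":81,"t":73,"xrl":63},"t":{"brm":95,"iaj":45,"u":2,"wc":0},"wd":[78,83,27]},"zkc":[[1,48,0,59],62,[99,37,67]]}
After op 3 (add /kul/mf/vfl 45): {"kul":{"mf":{"bbh":64,"lgd":52,"m":72,"vfl":45},"ub":[74,1,27,68],"w":{"isk":81,"v":23,"vee":92},"wnd":{"b":19,"hwe":60,"n":39}},"xsq":{"el":[70,47,17],"ox":{"b":42,"rk":81,"t":73,"xrl":63},"t":{"brm":95,"iaj":45,"u":2,"wc":0},"wd":[78,83,27]},"zkc":[[1,48,0,59],62,[99,37,67]]}
After op 4 (add /zkc/0/4 28): {"kul":{"mf":{"bbh":64,"lgd":52,"m":72,"vfl":45},"ub":[74,1,27,68],"w":{"isk":81,"v":23,"vee":92},"wnd":{"b":19,"hwe":60,"n":39}},"xsq":{"el":[70,47,17],"ox":{"b":42,"rk":81,"t":73,"xrl":63},"t":{"brm":95,"iaj":45,"u":2,"wc":0},"wd":[78,83,27]},"zkc":[[1,48,0,59,28],62,[99,37,67]]}
After op 5 (replace /zkc/0 97): {"kul":{"mf":{"bbh":64,"lgd":52,"m":72,"vfl":45},"ub":[74,1,27,68],"w":{"isk":81,"v":23,"vee":92},"wnd":{"b":19,"hwe":60,"n":39}},"xsq":{"el":[70,47,17],"ox":{"b":42,"rk":81,"t":73,"xrl":63},"t":{"brm":95,"iaj":45,"u":2,"wc":0},"wd":[78,83,27]},"zkc":[97,62,[99,37,67]]}
After op 6 (add /xsq/t/wc 65): {"kul":{"mf":{"bbh":64,"lgd":52,"m":72,"vfl":45},"ub":[74,1,27,68],"w":{"isk":81,"v":23,"vee":92},"wnd":{"b":19,"hwe":60,"n":39}},"xsq":{"el":[70,47,17],"ox":{"b":42,"rk":81,"t":73,"xrl":63},"t":{"brm":95,"iaj":45,"u":2,"wc":65},"wd":[78,83,27]},"zkc":[97,62,[99,37,67]]}
After op 7 (add /xsq/t/v 0): {"kul":{"mf":{"bbh":64,"lgd":52,"m":72,"vfl":45},"ub":[74,1,27,68],"w":{"isk":81,"v":23,"vee":92},"wnd":{"b":19,"hwe":60,"n":39}},"xsq":{"el":[70,47,17],"ox":{"b":42,"rk":81,"t":73,"xrl":63},"t":{"brm":95,"iaj":45,"u":2,"v":0,"wc":65},"wd":[78,83,27]},"zkc":[97,62,[99,37,67]]}
After op 8 (add /xsq/wd/0 92): {"kul":{"mf":{"bbh":64,"lgd":52,"m":72,"vfl":45},"ub":[74,1,27,68],"w":{"isk":81,"v":23,"vee":92},"wnd":{"b":19,"hwe":60,"n":39}},"xsq":{"el":[70,47,17],"ox":{"b":42,"rk":81,"t":73,"xrl":63},"t":{"brm":95,"iaj":45,"u":2,"v":0,"wc":65},"wd":[92,78,83,27]},"zkc":[97,62,[99,37,67]]}
Value at /zkc/1: 62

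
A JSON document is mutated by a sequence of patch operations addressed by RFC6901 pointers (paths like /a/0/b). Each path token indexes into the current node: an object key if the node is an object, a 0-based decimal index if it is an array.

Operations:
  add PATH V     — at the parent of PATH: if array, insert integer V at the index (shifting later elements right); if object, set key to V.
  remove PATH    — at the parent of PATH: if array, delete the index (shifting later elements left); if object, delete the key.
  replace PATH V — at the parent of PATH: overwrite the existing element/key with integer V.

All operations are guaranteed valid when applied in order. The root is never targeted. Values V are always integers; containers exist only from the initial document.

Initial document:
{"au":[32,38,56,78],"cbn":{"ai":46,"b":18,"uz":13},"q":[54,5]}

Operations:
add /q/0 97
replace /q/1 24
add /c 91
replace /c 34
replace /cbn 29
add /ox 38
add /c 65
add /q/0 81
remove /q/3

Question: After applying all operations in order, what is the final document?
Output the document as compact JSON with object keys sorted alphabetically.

After op 1 (add /q/0 97): {"au":[32,38,56,78],"cbn":{"ai":46,"b":18,"uz":13},"q":[97,54,5]}
After op 2 (replace /q/1 24): {"au":[32,38,56,78],"cbn":{"ai":46,"b":18,"uz":13},"q":[97,24,5]}
After op 3 (add /c 91): {"au":[32,38,56,78],"c":91,"cbn":{"ai":46,"b":18,"uz":13},"q":[97,24,5]}
After op 4 (replace /c 34): {"au":[32,38,56,78],"c":34,"cbn":{"ai":46,"b":18,"uz":13},"q":[97,24,5]}
After op 5 (replace /cbn 29): {"au":[32,38,56,78],"c":34,"cbn":29,"q":[97,24,5]}
After op 6 (add /ox 38): {"au":[32,38,56,78],"c":34,"cbn":29,"ox":38,"q":[97,24,5]}
After op 7 (add /c 65): {"au":[32,38,56,78],"c":65,"cbn":29,"ox":38,"q":[97,24,5]}
After op 8 (add /q/0 81): {"au":[32,38,56,78],"c":65,"cbn":29,"ox":38,"q":[81,97,24,5]}
After op 9 (remove /q/3): {"au":[32,38,56,78],"c":65,"cbn":29,"ox":38,"q":[81,97,24]}

Answer: {"au":[32,38,56,78],"c":65,"cbn":29,"ox":38,"q":[81,97,24]}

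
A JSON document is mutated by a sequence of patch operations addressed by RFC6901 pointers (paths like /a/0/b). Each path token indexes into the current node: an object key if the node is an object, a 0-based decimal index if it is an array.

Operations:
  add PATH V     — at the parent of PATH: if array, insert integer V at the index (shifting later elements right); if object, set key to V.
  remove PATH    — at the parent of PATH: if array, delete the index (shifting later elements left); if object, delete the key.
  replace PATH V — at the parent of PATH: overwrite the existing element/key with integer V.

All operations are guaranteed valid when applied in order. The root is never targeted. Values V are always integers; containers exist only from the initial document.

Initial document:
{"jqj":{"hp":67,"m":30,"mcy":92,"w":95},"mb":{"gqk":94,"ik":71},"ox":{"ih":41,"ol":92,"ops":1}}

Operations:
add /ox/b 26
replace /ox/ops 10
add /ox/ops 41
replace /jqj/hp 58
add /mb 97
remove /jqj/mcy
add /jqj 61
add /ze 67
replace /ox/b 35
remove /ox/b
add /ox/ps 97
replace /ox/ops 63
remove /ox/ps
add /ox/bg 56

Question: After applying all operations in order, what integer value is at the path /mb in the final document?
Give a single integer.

After op 1 (add /ox/b 26): {"jqj":{"hp":67,"m":30,"mcy":92,"w":95},"mb":{"gqk":94,"ik":71},"ox":{"b":26,"ih":41,"ol":92,"ops":1}}
After op 2 (replace /ox/ops 10): {"jqj":{"hp":67,"m":30,"mcy":92,"w":95},"mb":{"gqk":94,"ik":71},"ox":{"b":26,"ih":41,"ol":92,"ops":10}}
After op 3 (add /ox/ops 41): {"jqj":{"hp":67,"m":30,"mcy":92,"w":95},"mb":{"gqk":94,"ik":71},"ox":{"b":26,"ih":41,"ol":92,"ops":41}}
After op 4 (replace /jqj/hp 58): {"jqj":{"hp":58,"m":30,"mcy":92,"w":95},"mb":{"gqk":94,"ik":71},"ox":{"b":26,"ih":41,"ol":92,"ops":41}}
After op 5 (add /mb 97): {"jqj":{"hp":58,"m":30,"mcy":92,"w":95},"mb":97,"ox":{"b":26,"ih":41,"ol":92,"ops":41}}
After op 6 (remove /jqj/mcy): {"jqj":{"hp":58,"m":30,"w":95},"mb":97,"ox":{"b":26,"ih":41,"ol":92,"ops":41}}
After op 7 (add /jqj 61): {"jqj":61,"mb":97,"ox":{"b":26,"ih":41,"ol":92,"ops":41}}
After op 8 (add /ze 67): {"jqj":61,"mb":97,"ox":{"b":26,"ih":41,"ol":92,"ops":41},"ze":67}
After op 9 (replace /ox/b 35): {"jqj":61,"mb":97,"ox":{"b":35,"ih":41,"ol":92,"ops":41},"ze":67}
After op 10 (remove /ox/b): {"jqj":61,"mb":97,"ox":{"ih":41,"ol":92,"ops":41},"ze":67}
After op 11 (add /ox/ps 97): {"jqj":61,"mb":97,"ox":{"ih":41,"ol":92,"ops":41,"ps":97},"ze":67}
After op 12 (replace /ox/ops 63): {"jqj":61,"mb":97,"ox":{"ih":41,"ol":92,"ops":63,"ps":97},"ze":67}
After op 13 (remove /ox/ps): {"jqj":61,"mb":97,"ox":{"ih":41,"ol":92,"ops":63},"ze":67}
After op 14 (add /ox/bg 56): {"jqj":61,"mb":97,"ox":{"bg":56,"ih":41,"ol":92,"ops":63},"ze":67}
Value at /mb: 97

Answer: 97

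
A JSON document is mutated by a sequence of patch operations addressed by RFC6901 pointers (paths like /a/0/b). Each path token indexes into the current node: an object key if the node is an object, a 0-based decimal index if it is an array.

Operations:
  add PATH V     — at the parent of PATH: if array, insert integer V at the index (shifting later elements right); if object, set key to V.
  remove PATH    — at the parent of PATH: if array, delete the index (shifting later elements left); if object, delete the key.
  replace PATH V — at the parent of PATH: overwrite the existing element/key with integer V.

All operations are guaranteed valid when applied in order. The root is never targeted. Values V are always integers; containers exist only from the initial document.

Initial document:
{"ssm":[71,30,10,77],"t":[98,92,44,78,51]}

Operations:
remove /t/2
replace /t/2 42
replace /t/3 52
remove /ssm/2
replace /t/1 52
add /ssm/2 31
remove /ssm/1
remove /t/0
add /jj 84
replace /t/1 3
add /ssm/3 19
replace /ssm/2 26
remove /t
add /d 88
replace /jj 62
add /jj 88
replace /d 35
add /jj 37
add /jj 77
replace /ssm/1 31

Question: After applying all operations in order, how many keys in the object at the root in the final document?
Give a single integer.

After op 1 (remove /t/2): {"ssm":[71,30,10,77],"t":[98,92,78,51]}
After op 2 (replace /t/2 42): {"ssm":[71,30,10,77],"t":[98,92,42,51]}
After op 3 (replace /t/3 52): {"ssm":[71,30,10,77],"t":[98,92,42,52]}
After op 4 (remove /ssm/2): {"ssm":[71,30,77],"t":[98,92,42,52]}
After op 5 (replace /t/1 52): {"ssm":[71,30,77],"t":[98,52,42,52]}
After op 6 (add /ssm/2 31): {"ssm":[71,30,31,77],"t":[98,52,42,52]}
After op 7 (remove /ssm/1): {"ssm":[71,31,77],"t":[98,52,42,52]}
After op 8 (remove /t/0): {"ssm":[71,31,77],"t":[52,42,52]}
After op 9 (add /jj 84): {"jj":84,"ssm":[71,31,77],"t":[52,42,52]}
After op 10 (replace /t/1 3): {"jj":84,"ssm":[71,31,77],"t":[52,3,52]}
After op 11 (add /ssm/3 19): {"jj":84,"ssm":[71,31,77,19],"t":[52,3,52]}
After op 12 (replace /ssm/2 26): {"jj":84,"ssm":[71,31,26,19],"t":[52,3,52]}
After op 13 (remove /t): {"jj":84,"ssm":[71,31,26,19]}
After op 14 (add /d 88): {"d":88,"jj":84,"ssm":[71,31,26,19]}
After op 15 (replace /jj 62): {"d":88,"jj":62,"ssm":[71,31,26,19]}
After op 16 (add /jj 88): {"d":88,"jj":88,"ssm":[71,31,26,19]}
After op 17 (replace /d 35): {"d":35,"jj":88,"ssm":[71,31,26,19]}
After op 18 (add /jj 37): {"d":35,"jj":37,"ssm":[71,31,26,19]}
After op 19 (add /jj 77): {"d":35,"jj":77,"ssm":[71,31,26,19]}
After op 20 (replace /ssm/1 31): {"d":35,"jj":77,"ssm":[71,31,26,19]}
Size at the root: 3

Answer: 3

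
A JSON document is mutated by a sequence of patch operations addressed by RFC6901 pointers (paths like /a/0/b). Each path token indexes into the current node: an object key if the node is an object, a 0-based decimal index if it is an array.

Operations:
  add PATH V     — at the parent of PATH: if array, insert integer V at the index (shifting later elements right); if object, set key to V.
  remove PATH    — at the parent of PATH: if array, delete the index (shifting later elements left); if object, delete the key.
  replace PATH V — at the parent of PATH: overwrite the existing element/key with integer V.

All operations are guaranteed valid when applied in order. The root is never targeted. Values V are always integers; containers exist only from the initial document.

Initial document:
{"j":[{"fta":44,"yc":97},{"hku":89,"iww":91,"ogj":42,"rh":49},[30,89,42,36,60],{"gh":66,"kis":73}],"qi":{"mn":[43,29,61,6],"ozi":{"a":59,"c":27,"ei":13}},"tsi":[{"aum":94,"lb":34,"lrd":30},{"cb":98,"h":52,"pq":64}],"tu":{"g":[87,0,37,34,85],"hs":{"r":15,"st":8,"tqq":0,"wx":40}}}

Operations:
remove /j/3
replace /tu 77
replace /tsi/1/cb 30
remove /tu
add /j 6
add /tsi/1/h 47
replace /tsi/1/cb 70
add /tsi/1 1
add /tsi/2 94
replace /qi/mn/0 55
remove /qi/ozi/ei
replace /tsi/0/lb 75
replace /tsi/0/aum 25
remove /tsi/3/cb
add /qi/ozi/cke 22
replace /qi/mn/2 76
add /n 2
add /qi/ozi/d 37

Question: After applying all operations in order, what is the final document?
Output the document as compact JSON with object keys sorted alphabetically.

After op 1 (remove /j/3): {"j":[{"fta":44,"yc":97},{"hku":89,"iww":91,"ogj":42,"rh":49},[30,89,42,36,60]],"qi":{"mn":[43,29,61,6],"ozi":{"a":59,"c":27,"ei":13}},"tsi":[{"aum":94,"lb":34,"lrd":30},{"cb":98,"h":52,"pq":64}],"tu":{"g":[87,0,37,34,85],"hs":{"r":15,"st":8,"tqq":0,"wx":40}}}
After op 2 (replace /tu 77): {"j":[{"fta":44,"yc":97},{"hku":89,"iww":91,"ogj":42,"rh":49},[30,89,42,36,60]],"qi":{"mn":[43,29,61,6],"ozi":{"a":59,"c":27,"ei":13}},"tsi":[{"aum":94,"lb":34,"lrd":30},{"cb":98,"h":52,"pq":64}],"tu":77}
After op 3 (replace /tsi/1/cb 30): {"j":[{"fta":44,"yc":97},{"hku":89,"iww":91,"ogj":42,"rh":49},[30,89,42,36,60]],"qi":{"mn":[43,29,61,6],"ozi":{"a":59,"c":27,"ei":13}},"tsi":[{"aum":94,"lb":34,"lrd":30},{"cb":30,"h":52,"pq":64}],"tu":77}
After op 4 (remove /tu): {"j":[{"fta":44,"yc":97},{"hku":89,"iww":91,"ogj":42,"rh":49},[30,89,42,36,60]],"qi":{"mn":[43,29,61,6],"ozi":{"a":59,"c":27,"ei":13}},"tsi":[{"aum":94,"lb":34,"lrd":30},{"cb":30,"h":52,"pq":64}]}
After op 5 (add /j 6): {"j":6,"qi":{"mn":[43,29,61,6],"ozi":{"a":59,"c":27,"ei":13}},"tsi":[{"aum":94,"lb":34,"lrd":30},{"cb":30,"h":52,"pq":64}]}
After op 6 (add /tsi/1/h 47): {"j":6,"qi":{"mn":[43,29,61,6],"ozi":{"a":59,"c":27,"ei":13}},"tsi":[{"aum":94,"lb":34,"lrd":30},{"cb":30,"h":47,"pq":64}]}
After op 7 (replace /tsi/1/cb 70): {"j":6,"qi":{"mn":[43,29,61,6],"ozi":{"a":59,"c":27,"ei":13}},"tsi":[{"aum":94,"lb":34,"lrd":30},{"cb":70,"h":47,"pq":64}]}
After op 8 (add /tsi/1 1): {"j":6,"qi":{"mn":[43,29,61,6],"ozi":{"a":59,"c":27,"ei":13}},"tsi":[{"aum":94,"lb":34,"lrd":30},1,{"cb":70,"h":47,"pq":64}]}
After op 9 (add /tsi/2 94): {"j":6,"qi":{"mn":[43,29,61,6],"ozi":{"a":59,"c":27,"ei":13}},"tsi":[{"aum":94,"lb":34,"lrd":30},1,94,{"cb":70,"h":47,"pq":64}]}
After op 10 (replace /qi/mn/0 55): {"j":6,"qi":{"mn":[55,29,61,6],"ozi":{"a":59,"c":27,"ei":13}},"tsi":[{"aum":94,"lb":34,"lrd":30},1,94,{"cb":70,"h":47,"pq":64}]}
After op 11 (remove /qi/ozi/ei): {"j":6,"qi":{"mn":[55,29,61,6],"ozi":{"a":59,"c":27}},"tsi":[{"aum":94,"lb":34,"lrd":30},1,94,{"cb":70,"h":47,"pq":64}]}
After op 12 (replace /tsi/0/lb 75): {"j":6,"qi":{"mn":[55,29,61,6],"ozi":{"a":59,"c":27}},"tsi":[{"aum":94,"lb":75,"lrd":30},1,94,{"cb":70,"h":47,"pq":64}]}
After op 13 (replace /tsi/0/aum 25): {"j":6,"qi":{"mn":[55,29,61,6],"ozi":{"a":59,"c":27}},"tsi":[{"aum":25,"lb":75,"lrd":30},1,94,{"cb":70,"h":47,"pq":64}]}
After op 14 (remove /tsi/3/cb): {"j":6,"qi":{"mn":[55,29,61,6],"ozi":{"a":59,"c":27}},"tsi":[{"aum":25,"lb":75,"lrd":30},1,94,{"h":47,"pq":64}]}
After op 15 (add /qi/ozi/cke 22): {"j":6,"qi":{"mn":[55,29,61,6],"ozi":{"a":59,"c":27,"cke":22}},"tsi":[{"aum":25,"lb":75,"lrd":30},1,94,{"h":47,"pq":64}]}
After op 16 (replace /qi/mn/2 76): {"j":6,"qi":{"mn":[55,29,76,6],"ozi":{"a":59,"c":27,"cke":22}},"tsi":[{"aum":25,"lb":75,"lrd":30},1,94,{"h":47,"pq":64}]}
After op 17 (add /n 2): {"j":6,"n":2,"qi":{"mn":[55,29,76,6],"ozi":{"a":59,"c":27,"cke":22}},"tsi":[{"aum":25,"lb":75,"lrd":30},1,94,{"h":47,"pq":64}]}
After op 18 (add /qi/ozi/d 37): {"j":6,"n":2,"qi":{"mn":[55,29,76,6],"ozi":{"a":59,"c":27,"cke":22,"d":37}},"tsi":[{"aum":25,"lb":75,"lrd":30},1,94,{"h":47,"pq":64}]}

Answer: {"j":6,"n":2,"qi":{"mn":[55,29,76,6],"ozi":{"a":59,"c":27,"cke":22,"d":37}},"tsi":[{"aum":25,"lb":75,"lrd":30},1,94,{"h":47,"pq":64}]}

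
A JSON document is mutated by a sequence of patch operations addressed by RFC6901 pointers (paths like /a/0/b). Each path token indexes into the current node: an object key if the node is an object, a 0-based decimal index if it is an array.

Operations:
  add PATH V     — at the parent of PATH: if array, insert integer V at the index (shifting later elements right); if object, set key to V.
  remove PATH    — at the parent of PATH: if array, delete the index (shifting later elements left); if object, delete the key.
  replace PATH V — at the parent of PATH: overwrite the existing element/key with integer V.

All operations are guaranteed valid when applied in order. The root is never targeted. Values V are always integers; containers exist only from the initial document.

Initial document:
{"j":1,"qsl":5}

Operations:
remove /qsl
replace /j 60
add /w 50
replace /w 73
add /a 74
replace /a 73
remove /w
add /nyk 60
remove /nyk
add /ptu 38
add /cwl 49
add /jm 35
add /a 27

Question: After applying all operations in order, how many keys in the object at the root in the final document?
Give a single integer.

Answer: 5

Derivation:
After op 1 (remove /qsl): {"j":1}
After op 2 (replace /j 60): {"j":60}
After op 3 (add /w 50): {"j":60,"w":50}
After op 4 (replace /w 73): {"j":60,"w":73}
After op 5 (add /a 74): {"a":74,"j":60,"w":73}
After op 6 (replace /a 73): {"a":73,"j":60,"w":73}
After op 7 (remove /w): {"a":73,"j":60}
After op 8 (add /nyk 60): {"a":73,"j":60,"nyk":60}
After op 9 (remove /nyk): {"a":73,"j":60}
After op 10 (add /ptu 38): {"a":73,"j":60,"ptu":38}
After op 11 (add /cwl 49): {"a":73,"cwl":49,"j":60,"ptu":38}
After op 12 (add /jm 35): {"a":73,"cwl":49,"j":60,"jm":35,"ptu":38}
After op 13 (add /a 27): {"a":27,"cwl":49,"j":60,"jm":35,"ptu":38}
Size at the root: 5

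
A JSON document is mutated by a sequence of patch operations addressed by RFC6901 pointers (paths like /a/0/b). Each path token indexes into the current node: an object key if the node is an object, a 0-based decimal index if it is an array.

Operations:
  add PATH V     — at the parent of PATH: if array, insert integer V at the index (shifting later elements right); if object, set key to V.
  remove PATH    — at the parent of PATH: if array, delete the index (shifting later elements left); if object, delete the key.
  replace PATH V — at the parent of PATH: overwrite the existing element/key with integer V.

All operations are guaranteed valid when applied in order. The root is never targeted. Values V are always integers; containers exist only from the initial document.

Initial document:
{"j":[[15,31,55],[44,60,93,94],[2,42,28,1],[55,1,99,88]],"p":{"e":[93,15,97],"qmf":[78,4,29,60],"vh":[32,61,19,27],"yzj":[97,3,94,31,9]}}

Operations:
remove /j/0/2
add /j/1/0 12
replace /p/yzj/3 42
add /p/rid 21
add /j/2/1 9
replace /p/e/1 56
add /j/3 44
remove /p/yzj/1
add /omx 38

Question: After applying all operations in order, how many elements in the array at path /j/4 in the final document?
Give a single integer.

After op 1 (remove /j/0/2): {"j":[[15,31],[44,60,93,94],[2,42,28,1],[55,1,99,88]],"p":{"e":[93,15,97],"qmf":[78,4,29,60],"vh":[32,61,19,27],"yzj":[97,3,94,31,9]}}
After op 2 (add /j/1/0 12): {"j":[[15,31],[12,44,60,93,94],[2,42,28,1],[55,1,99,88]],"p":{"e":[93,15,97],"qmf":[78,4,29,60],"vh":[32,61,19,27],"yzj":[97,3,94,31,9]}}
After op 3 (replace /p/yzj/3 42): {"j":[[15,31],[12,44,60,93,94],[2,42,28,1],[55,1,99,88]],"p":{"e":[93,15,97],"qmf":[78,4,29,60],"vh":[32,61,19,27],"yzj":[97,3,94,42,9]}}
After op 4 (add /p/rid 21): {"j":[[15,31],[12,44,60,93,94],[2,42,28,1],[55,1,99,88]],"p":{"e":[93,15,97],"qmf":[78,4,29,60],"rid":21,"vh":[32,61,19,27],"yzj":[97,3,94,42,9]}}
After op 5 (add /j/2/1 9): {"j":[[15,31],[12,44,60,93,94],[2,9,42,28,1],[55,1,99,88]],"p":{"e":[93,15,97],"qmf":[78,4,29,60],"rid":21,"vh":[32,61,19,27],"yzj":[97,3,94,42,9]}}
After op 6 (replace /p/e/1 56): {"j":[[15,31],[12,44,60,93,94],[2,9,42,28,1],[55,1,99,88]],"p":{"e":[93,56,97],"qmf":[78,4,29,60],"rid":21,"vh":[32,61,19,27],"yzj":[97,3,94,42,9]}}
After op 7 (add /j/3 44): {"j":[[15,31],[12,44,60,93,94],[2,9,42,28,1],44,[55,1,99,88]],"p":{"e":[93,56,97],"qmf":[78,4,29,60],"rid":21,"vh":[32,61,19,27],"yzj":[97,3,94,42,9]}}
After op 8 (remove /p/yzj/1): {"j":[[15,31],[12,44,60,93,94],[2,9,42,28,1],44,[55,1,99,88]],"p":{"e":[93,56,97],"qmf":[78,4,29,60],"rid":21,"vh":[32,61,19,27],"yzj":[97,94,42,9]}}
After op 9 (add /omx 38): {"j":[[15,31],[12,44,60,93,94],[2,9,42,28,1],44,[55,1,99,88]],"omx":38,"p":{"e":[93,56,97],"qmf":[78,4,29,60],"rid":21,"vh":[32,61,19,27],"yzj":[97,94,42,9]}}
Size at path /j/4: 4

Answer: 4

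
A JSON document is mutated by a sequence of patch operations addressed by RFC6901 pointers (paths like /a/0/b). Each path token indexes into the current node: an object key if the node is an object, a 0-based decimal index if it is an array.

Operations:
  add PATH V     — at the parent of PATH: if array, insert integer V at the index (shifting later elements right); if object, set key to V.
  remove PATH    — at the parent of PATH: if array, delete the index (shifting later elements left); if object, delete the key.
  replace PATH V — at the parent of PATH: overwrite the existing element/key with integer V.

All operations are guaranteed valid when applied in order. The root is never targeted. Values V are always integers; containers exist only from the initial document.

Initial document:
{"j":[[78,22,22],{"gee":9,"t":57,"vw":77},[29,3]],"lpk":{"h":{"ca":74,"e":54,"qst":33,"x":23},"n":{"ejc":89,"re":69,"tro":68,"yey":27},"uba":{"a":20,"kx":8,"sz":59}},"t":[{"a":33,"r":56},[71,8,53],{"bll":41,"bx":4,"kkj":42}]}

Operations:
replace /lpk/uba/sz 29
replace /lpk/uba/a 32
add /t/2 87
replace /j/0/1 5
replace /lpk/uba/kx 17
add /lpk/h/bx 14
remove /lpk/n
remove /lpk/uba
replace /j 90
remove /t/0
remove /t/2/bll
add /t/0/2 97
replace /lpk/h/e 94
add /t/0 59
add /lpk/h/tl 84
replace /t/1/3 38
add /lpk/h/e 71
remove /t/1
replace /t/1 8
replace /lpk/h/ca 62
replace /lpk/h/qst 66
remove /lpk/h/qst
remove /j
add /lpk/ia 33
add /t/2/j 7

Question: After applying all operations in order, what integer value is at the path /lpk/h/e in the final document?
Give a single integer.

Answer: 71

Derivation:
After op 1 (replace /lpk/uba/sz 29): {"j":[[78,22,22],{"gee":9,"t":57,"vw":77},[29,3]],"lpk":{"h":{"ca":74,"e":54,"qst":33,"x":23},"n":{"ejc":89,"re":69,"tro":68,"yey":27},"uba":{"a":20,"kx":8,"sz":29}},"t":[{"a":33,"r":56},[71,8,53],{"bll":41,"bx":4,"kkj":42}]}
After op 2 (replace /lpk/uba/a 32): {"j":[[78,22,22],{"gee":9,"t":57,"vw":77},[29,3]],"lpk":{"h":{"ca":74,"e":54,"qst":33,"x":23},"n":{"ejc":89,"re":69,"tro":68,"yey":27},"uba":{"a":32,"kx":8,"sz":29}},"t":[{"a":33,"r":56},[71,8,53],{"bll":41,"bx":4,"kkj":42}]}
After op 3 (add /t/2 87): {"j":[[78,22,22],{"gee":9,"t":57,"vw":77},[29,3]],"lpk":{"h":{"ca":74,"e":54,"qst":33,"x":23},"n":{"ejc":89,"re":69,"tro":68,"yey":27},"uba":{"a":32,"kx":8,"sz":29}},"t":[{"a":33,"r":56},[71,8,53],87,{"bll":41,"bx":4,"kkj":42}]}
After op 4 (replace /j/0/1 5): {"j":[[78,5,22],{"gee":9,"t":57,"vw":77},[29,3]],"lpk":{"h":{"ca":74,"e":54,"qst":33,"x":23},"n":{"ejc":89,"re":69,"tro":68,"yey":27},"uba":{"a":32,"kx":8,"sz":29}},"t":[{"a":33,"r":56},[71,8,53],87,{"bll":41,"bx":4,"kkj":42}]}
After op 5 (replace /lpk/uba/kx 17): {"j":[[78,5,22],{"gee":9,"t":57,"vw":77},[29,3]],"lpk":{"h":{"ca":74,"e":54,"qst":33,"x":23},"n":{"ejc":89,"re":69,"tro":68,"yey":27},"uba":{"a":32,"kx":17,"sz":29}},"t":[{"a":33,"r":56},[71,8,53],87,{"bll":41,"bx":4,"kkj":42}]}
After op 6 (add /lpk/h/bx 14): {"j":[[78,5,22],{"gee":9,"t":57,"vw":77},[29,3]],"lpk":{"h":{"bx":14,"ca":74,"e":54,"qst":33,"x":23},"n":{"ejc":89,"re":69,"tro":68,"yey":27},"uba":{"a":32,"kx":17,"sz":29}},"t":[{"a":33,"r":56},[71,8,53],87,{"bll":41,"bx":4,"kkj":42}]}
After op 7 (remove /lpk/n): {"j":[[78,5,22],{"gee":9,"t":57,"vw":77},[29,3]],"lpk":{"h":{"bx":14,"ca":74,"e":54,"qst":33,"x":23},"uba":{"a":32,"kx":17,"sz":29}},"t":[{"a":33,"r":56},[71,8,53],87,{"bll":41,"bx":4,"kkj":42}]}
After op 8 (remove /lpk/uba): {"j":[[78,5,22],{"gee":9,"t":57,"vw":77},[29,3]],"lpk":{"h":{"bx":14,"ca":74,"e":54,"qst":33,"x":23}},"t":[{"a":33,"r":56},[71,8,53],87,{"bll":41,"bx":4,"kkj":42}]}
After op 9 (replace /j 90): {"j":90,"lpk":{"h":{"bx":14,"ca":74,"e":54,"qst":33,"x":23}},"t":[{"a":33,"r":56},[71,8,53],87,{"bll":41,"bx":4,"kkj":42}]}
After op 10 (remove /t/0): {"j":90,"lpk":{"h":{"bx":14,"ca":74,"e":54,"qst":33,"x":23}},"t":[[71,8,53],87,{"bll":41,"bx":4,"kkj":42}]}
After op 11 (remove /t/2/bll): {"j":90,"lpk":{"h":{"bx":14,"ca":74,"e":54,"qst":33,"x":23}},"t":[[71,8,53],87,{"bx":4,"kkj":42}]}
After op 12 (add /t/0/2 97): {"j":90,"lpk":{"h":{"bx":14,"ca":74,"e":54,"qst":33,"x":23}},"t":[[71,8,97,53],87,{"bx":4,"kkj":42}]}
After op 13 (replace /lpk/h/e 94): {"j":90,"lpk":{"h":{"bx":14,"ca":74,"e":94,"qst":33,"x":23}},"t":[[71,8,97,53],87,{"bx":4,"kkj":42}]}
After op 14 (add /t/0 59): {"j":90,"lpk":{"h":{"bx":14,"ca":74,"e":94,"qst":33,"x":23}},"t":[59,[71,8,97,53],87,{"bx":4,"kkj":42}]}
After op 15 (add /lpk/h/tl 84): {"j":90,"lpk":{"h":{"bx":14,"ca":74,"e":94,"qst":33,"tl":84,"x":23}},"t":[59,[71,8,97,53],87,{"bx":4,"kkj":42}]}
After op 16 (replace /t/1/3 38): {"j":90,"lpk":{"h":{"bx":14,"ca":74,"e":94,"qst":33,"tl":84,"x":23}},"t":[59,[71,8,97,38],87,{"bx":4,"kkj":42}]}
After op 17 (add /lpk/h/e 71): {"j":90,"lpk":{"h":{"bx":14,"ca":74,"e":71,"qst":33,"tl":84,"x":23}},"t":[59,[71,8,97,38],87,{"bx":4,"kkj":42}]}
After op 18 (remove /t/1): {"j":90,"lpk":{"h":{"bx":14,"ca":74,"e":71,"qst":33,"tl":84,"x":23}},"t":[59,87,{"bx":4,"kkj":42}]}
After op 19 (replace /t/1 8): {"j":90,"lpk":{"h":{"bx":14,"ca":74,"e":71,"qst":33,"tl":84,"x":23}},"t":[59,8,{"bx":4,"kkj":42}]}
After op 20 (replace /lpk/h/ca 62): {"j":90,"lpk":{"h":{"bx":14,"ca":62,"e":71,"qst":33,"tl":84,"x":23}},"t":[59,8,{"bx":4,"kkj":42}]}
After op 21 (replace /lpk/h/qst 66): {"j":90,"lpk":{"h":{"bx":14,"ca":62,"e":71,"qst":66,"tl":84,"x":23}},"t":[59,8,{"bx":4,"kkj":42}]}
After op 22 (remove /lpk/h/qst): {"j":90,"lpk":{"h":{"bx":14,"ca":62,"e":71,"tl":84,"x":23}},"t":[59,8,{"bx":4,"kkj":42}]}
After op 23 (remove /j): {"lpk":{"h":{"bx":14,"ca":62,"e":71,"tl":84,"x":23}},"t":[59,8,{"bx":4,"kkj":42}]}
After op 24 (add /lpk/ia 33): {"lpk":{"h":{"bx":14,"ca":62,"e":71,"tl":84,"x":23},"ia":33},"t":[59,8,{"bx":4,"kkj":42}]}
After op 25 (add /t/2/j 7): {"lpk":{"h":{"bx":14,"ca":62,"e":71,"tl":84,"x":23},"ia":33},"t":[59,8,{"bx":4,"j":7,"kkj":42}]}
Value at /lpk/h/e: 71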